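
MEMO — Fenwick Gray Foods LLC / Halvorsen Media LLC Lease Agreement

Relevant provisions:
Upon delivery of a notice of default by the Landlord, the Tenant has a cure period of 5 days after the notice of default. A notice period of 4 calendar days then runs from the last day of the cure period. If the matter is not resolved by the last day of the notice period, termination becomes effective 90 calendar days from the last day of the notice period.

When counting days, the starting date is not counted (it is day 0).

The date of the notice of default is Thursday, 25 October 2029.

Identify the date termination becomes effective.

The last day of the cure period: 25 October 2029 + 5 days = 30 October 2029.
The last day of the notice period: 30 October 2029 + 4 days = 3 November 2029.
The date termination becomes effective: 90 calendar days after 3 November 2029 is 1 February 2030.

1 February 2030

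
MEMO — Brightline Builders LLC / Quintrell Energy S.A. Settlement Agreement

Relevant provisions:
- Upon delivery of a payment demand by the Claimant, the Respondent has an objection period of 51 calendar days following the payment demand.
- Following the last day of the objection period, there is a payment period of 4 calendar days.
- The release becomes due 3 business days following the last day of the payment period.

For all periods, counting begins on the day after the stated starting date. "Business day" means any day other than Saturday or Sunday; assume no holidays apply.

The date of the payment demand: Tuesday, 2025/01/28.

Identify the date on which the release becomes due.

Adding 51 calendar days to 2025/01/28 gives 2025/03/20, which is the last day of the objection period.
The last day of the payment period: 2025/03/20 + 4 days = 2025/03/24.
The date on which the release becomes due: 3 business days after Monday, 2025/03/24, skipping weekends — Mar 25, Mar 26, Mar 27 — lands on Thursday, 2025/03/27.

2025/03/27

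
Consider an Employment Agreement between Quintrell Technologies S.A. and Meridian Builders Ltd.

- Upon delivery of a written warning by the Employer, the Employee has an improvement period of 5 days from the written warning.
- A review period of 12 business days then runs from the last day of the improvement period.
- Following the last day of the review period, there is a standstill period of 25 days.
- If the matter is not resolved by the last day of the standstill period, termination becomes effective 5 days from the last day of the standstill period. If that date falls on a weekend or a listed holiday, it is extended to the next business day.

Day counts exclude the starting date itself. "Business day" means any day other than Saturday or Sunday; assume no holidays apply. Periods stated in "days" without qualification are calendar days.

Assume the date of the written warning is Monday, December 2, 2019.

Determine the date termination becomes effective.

Adding 5 calendar days to December 2, 2019 gives December 7, 2019, which is the last day of the improvement period.
The last day of the review period: 12 business days after Saturday, December 7, 2019, skipping weekends — Dec 9, Dec 10, Dec 11, Dec 12, …, Dec 20, Dec 23, Dec 24 — lands on Tuesday, December 24, 2019.
The last day of the standstill period: 25 calendar days after December 24, 2019 is January 18, 2020.
The date termination becomes effective: 5 calendar days after January 18, 2020 is January 23, 2020. January 23, 2020 is a Thursday, so no roll-forward applies.

January 23, 2020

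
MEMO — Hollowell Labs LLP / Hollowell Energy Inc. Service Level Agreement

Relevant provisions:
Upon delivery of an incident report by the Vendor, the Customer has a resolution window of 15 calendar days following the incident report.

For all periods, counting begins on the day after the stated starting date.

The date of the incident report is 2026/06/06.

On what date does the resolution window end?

2026/06/21

The last day of the resolution window: 2026/06/06 + 15 days = 2026/06/21.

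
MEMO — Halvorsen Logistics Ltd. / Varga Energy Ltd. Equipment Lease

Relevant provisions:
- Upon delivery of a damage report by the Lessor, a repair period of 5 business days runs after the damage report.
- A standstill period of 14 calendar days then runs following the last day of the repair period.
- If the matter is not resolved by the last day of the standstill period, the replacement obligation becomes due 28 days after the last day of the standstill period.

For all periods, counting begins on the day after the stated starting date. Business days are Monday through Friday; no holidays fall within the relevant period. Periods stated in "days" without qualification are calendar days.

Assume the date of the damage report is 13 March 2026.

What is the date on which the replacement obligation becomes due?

1 May 2026

From Friday, 13 March 2026, 5 business days (Mar 16, Mar 17, Mar 18, Mar 19, Mar 20, skipping weekends) brings us to Friday, 20 March 2026, which is the last day of the repair period.
Adding 14 calendar days to 20 March 2026 gives 3 April 2026, which is the last day of the standstill period.
The date on which the replacement obligation becomes due: 3 April 2026 + 28 days = 1 May 2026.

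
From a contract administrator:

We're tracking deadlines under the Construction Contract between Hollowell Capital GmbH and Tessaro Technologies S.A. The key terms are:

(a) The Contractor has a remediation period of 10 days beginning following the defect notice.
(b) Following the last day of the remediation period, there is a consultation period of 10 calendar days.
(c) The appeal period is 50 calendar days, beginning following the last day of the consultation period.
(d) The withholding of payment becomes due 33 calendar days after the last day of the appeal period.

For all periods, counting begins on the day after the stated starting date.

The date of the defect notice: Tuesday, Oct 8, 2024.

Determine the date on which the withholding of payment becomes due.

Jan 19, 2025

The last day of the remediation period: Oct 8, 2024 + 10 days = Oct 18, 2024.
Adding 10 calendar days to Oct 18, 2024 gives Oct 28, 2024, which is the last day of the consultation period.
The last day of the appeal period: Oct 28, 2024 + 50 days = Dec 17, 2024.
The date on which the withholding of payment becomes due: 33 calendar days after Dec 17, 2024 is Jan 19, 2025.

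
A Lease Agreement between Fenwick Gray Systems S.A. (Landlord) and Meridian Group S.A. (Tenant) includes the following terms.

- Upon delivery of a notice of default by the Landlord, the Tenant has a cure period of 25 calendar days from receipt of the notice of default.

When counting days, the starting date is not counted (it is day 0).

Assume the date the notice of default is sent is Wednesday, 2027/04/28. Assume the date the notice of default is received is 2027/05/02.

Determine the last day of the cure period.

The last day of the cure period: 25 calendar days after 2027/05/02 is 2027/05/27.

2027/05/27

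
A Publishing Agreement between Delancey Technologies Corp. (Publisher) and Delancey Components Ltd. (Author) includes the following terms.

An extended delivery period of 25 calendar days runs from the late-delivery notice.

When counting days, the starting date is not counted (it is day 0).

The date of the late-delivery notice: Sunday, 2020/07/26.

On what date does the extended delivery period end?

The last day of the extended delivery period: 2020/07/26 + 25 days = 2020/08/20.

2020/08/20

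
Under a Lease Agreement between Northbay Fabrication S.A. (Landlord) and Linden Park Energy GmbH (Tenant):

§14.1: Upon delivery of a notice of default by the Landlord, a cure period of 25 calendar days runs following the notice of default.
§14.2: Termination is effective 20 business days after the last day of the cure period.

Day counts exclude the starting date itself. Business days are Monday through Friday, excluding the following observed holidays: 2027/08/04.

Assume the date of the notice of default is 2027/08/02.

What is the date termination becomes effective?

The last day of the cure period: 25 calendar days after 2027/08/02 is 2027/08/27.
From Friday, 2027/08/27, 20 business days (Aug 30, Aug 31, Sep 1, Sep 2, …, Sep 22, Sep 23, Sep 24, skipping weekends) brings us to Friday, 2027/09/24, which is the date termination becomes effective.

2027/09/24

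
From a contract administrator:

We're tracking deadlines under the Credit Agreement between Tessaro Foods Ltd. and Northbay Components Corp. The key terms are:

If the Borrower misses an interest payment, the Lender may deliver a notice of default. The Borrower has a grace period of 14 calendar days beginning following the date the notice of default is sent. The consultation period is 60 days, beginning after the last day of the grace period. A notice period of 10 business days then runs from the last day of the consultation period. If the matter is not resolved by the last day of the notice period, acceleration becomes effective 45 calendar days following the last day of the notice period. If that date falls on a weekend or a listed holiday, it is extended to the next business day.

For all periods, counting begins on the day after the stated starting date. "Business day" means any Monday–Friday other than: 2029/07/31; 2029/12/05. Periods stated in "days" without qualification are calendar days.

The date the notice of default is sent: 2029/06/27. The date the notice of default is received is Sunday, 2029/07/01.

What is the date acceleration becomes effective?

Adding 14 calendar days to 2029/06/27 gives 2029/07/11, which is the last day of the grace period.
Adding 60 calendar days to 2029/07/11 gives 2029/09/09, which is the last day of the consultation period.
The last day of the notice period: counting 10 business days from Sunday, 2029/09/09 (Sep 10, Sep 11, Sep 12, Sep 13, Sep 14, Sep 17, Sep 18, Sep 19, Sep 20, Sep 21, skipping weekends) reaches Friday, 2029/09/21.
Adding 45 calendar days to 2029/09/21 gives 2029/11/05, which is the date acceleration becomes effective. 2029/11/05 is a Monday and is not a listed holiday, so no roll-forward applies.

2029/11/05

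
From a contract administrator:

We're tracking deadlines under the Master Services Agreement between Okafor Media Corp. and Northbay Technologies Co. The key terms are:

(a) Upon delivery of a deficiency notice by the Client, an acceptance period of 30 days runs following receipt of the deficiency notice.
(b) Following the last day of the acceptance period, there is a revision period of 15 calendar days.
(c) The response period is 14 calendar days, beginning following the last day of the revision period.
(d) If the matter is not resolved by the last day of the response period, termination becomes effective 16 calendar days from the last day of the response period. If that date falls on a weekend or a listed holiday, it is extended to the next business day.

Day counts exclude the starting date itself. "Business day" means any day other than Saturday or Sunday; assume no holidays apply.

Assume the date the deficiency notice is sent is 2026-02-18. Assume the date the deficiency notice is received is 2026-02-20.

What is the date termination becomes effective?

Adding 30 calendar days to 2026-02-20 gives 2026-03-22, which is the last day of the acceptance period.
Adding 15 calendar days to 2026-03-22 gives 2026-04-06, which is the last day of the revision period.
Adding 14 calendar days to 2026-04-06 gives 2026-04-20, which is the last day of the response period.
The date termination becomes effective: 16 calendar days after 2026-04-20 is 2026-05-06. 2026-05-06 is a Wednesday, so no roll-forward applies.

2026-05-06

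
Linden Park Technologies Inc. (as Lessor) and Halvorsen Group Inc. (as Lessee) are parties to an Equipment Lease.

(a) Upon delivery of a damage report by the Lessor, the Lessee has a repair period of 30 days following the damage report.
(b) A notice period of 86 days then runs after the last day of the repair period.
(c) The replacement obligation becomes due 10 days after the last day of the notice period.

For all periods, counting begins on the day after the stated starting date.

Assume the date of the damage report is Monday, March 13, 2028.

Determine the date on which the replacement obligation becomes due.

The last day of the repair period: March 13, 2028 + 30 days = April 12, 2028.
The last day of the notice period: April 12, 2028 + 86 days = July 7, 2028.
The date on which the replacement obligation becomes due: 10 calendar days after July 7, 2028 is July 17, 2028.

July 17, 2028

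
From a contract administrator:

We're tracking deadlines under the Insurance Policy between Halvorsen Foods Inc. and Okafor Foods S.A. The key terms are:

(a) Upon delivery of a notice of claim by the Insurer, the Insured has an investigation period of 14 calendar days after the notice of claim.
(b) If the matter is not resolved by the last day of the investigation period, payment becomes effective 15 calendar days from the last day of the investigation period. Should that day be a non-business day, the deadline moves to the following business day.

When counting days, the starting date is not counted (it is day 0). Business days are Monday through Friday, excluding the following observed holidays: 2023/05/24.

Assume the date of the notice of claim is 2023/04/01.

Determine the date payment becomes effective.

2023/05/01

The last day of the investigation period: 14 calendar days after 2023/04/01 is 2023/04/15.
Adding 15 calendar days to 2023/04/15 gives 2023/04/30, which is the date payment becomes effective. That falls on a Sunday, so it rolls to the next business day, Monday, 2023/05/01.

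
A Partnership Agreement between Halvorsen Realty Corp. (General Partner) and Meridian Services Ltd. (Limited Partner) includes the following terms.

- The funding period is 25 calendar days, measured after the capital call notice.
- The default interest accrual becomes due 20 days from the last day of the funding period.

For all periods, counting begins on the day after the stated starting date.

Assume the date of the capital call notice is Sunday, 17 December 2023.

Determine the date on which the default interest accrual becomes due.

31 January 2024

Adding 25 calendar days to 17 December 2023 gives 11 January 2024, which is the last day of the funding period.
The date on which the default interest accrual becomes due: 20 calendar days after 11 January 2024 is 31 January 2024.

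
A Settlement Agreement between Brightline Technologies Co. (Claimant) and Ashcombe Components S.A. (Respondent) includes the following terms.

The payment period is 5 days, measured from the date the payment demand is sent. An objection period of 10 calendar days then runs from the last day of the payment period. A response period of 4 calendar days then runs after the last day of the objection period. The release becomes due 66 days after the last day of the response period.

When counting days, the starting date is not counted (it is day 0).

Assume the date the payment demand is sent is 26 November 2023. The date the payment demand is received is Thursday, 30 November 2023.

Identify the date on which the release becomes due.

19 February 2024

Adding 5 calendar days to 26 November 2023 gives 1 December 2023, which is the last day of the payment period.
The last day of the objection period: 10 calendar days after 1 December 2023 is 11 December 2023.
The last day of the response period: 11 December 2023 + 4 days = 15 December 2023.
The date on which the release becomes due: 66 calendar days after 15 December 2023 is 19 February 2024.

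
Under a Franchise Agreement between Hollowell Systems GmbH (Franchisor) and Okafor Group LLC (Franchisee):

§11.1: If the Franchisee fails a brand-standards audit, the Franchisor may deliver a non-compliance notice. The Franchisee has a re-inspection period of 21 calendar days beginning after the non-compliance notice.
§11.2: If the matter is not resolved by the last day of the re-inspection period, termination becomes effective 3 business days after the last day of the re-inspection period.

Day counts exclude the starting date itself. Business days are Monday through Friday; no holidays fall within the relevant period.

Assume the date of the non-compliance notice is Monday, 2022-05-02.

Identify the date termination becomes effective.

2022-05-26

The last day of the re-inspection period: 2022-05-02 + 21 days = 2022-05-23.
The date termination becomes effective: counting 3 business days from Monday, 2022-05-23 (May 24, May 25, May 26, skipping weekends) reaches Thursday, 2022-05-26.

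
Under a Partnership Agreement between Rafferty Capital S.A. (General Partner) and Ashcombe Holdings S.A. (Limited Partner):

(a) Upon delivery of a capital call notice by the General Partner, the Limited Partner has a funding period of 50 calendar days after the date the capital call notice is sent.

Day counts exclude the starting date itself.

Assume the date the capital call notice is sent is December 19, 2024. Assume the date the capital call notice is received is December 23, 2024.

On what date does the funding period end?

February 7, 2025

The last day of the funding period: December 19, 2024 + 50 days = February 7, 2025.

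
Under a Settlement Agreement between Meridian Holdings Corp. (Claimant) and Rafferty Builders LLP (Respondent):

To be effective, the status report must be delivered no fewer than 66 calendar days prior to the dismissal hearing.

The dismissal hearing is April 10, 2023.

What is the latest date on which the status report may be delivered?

February 3, 2023

April 10, 2023 minus 66 days is February 3, 2023.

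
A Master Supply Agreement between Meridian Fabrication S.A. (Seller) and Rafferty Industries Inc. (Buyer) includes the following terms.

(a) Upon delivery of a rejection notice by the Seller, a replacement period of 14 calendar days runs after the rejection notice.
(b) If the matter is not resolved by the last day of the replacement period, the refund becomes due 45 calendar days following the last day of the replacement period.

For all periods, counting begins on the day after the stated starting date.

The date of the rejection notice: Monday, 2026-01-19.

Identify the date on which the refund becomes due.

The last day of the replacement period: 14 calendar days after 2026-01-19 is 2026-02-02.
The date on which the refund becomes due: 45 calendar days after 2026-02-02 is 2026-03-19.

2026-03-19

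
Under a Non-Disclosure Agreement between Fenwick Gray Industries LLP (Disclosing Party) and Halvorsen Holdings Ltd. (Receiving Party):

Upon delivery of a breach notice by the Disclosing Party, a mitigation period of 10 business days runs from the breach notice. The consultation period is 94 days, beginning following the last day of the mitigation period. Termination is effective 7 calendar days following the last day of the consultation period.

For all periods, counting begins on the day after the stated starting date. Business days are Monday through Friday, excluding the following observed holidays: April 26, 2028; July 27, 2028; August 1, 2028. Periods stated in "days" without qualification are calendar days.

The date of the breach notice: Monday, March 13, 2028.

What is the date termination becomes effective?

From Monday, March 13, 2028, 10 business days (Mar 14, Mar 15, Mar 16, Mar 17, Mar 20, Mar 21, Mar 22, Mar 23, Mar 24, Mar 27, skipping weekends) brings us to Monday, March 27, 2028, which is the last day of the mitigation period.
The last day of the consultation period: March 27, 2028 + 94 days = June 29, 2028.
The date termination becomes effective: 7 calendar days after June 29, 2028 is July 6, 2028.

July 6, 2028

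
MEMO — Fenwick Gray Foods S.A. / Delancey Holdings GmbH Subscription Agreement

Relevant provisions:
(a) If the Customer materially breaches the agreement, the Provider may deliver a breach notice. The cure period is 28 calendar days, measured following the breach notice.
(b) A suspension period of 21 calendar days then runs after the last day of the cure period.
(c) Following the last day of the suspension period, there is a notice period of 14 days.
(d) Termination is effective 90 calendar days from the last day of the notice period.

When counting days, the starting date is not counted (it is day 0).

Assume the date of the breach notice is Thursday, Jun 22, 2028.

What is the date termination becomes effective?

The last day of the cure period: 28 calendar days after Jun 22, 2028 is Jul 20, 2028.
The last day of the suspension period: Jul 20, 2028 + 21 days = Aug 10, 2028.
The last day of the notice period: 14 calendar days after Aug 10, 2028 is Aug 24, 2028.
Adding 90 calendar days to Aug 24, 2028 gives Nov 22, 2028, which is the date termination becomes effective.

Nov 22, 2028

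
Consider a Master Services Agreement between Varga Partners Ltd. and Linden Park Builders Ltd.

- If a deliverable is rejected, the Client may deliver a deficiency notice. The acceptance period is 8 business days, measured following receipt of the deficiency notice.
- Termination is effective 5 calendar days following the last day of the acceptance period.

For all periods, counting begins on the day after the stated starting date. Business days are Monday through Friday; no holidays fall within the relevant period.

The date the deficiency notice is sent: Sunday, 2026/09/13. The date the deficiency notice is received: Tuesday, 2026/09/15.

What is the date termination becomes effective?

The last day of the acceptance period: 8 business days after Tuesday, 2026/09/15, skipping weekends — Sep 16, Sep 17, Sep 18, Sep 21, Sep 22, Sep 23, Sep 24, Sep 25 — lands on Friday, 2026/09/25.
Adding 5 calendar days to 2026/09/25 gives 2026/09/30, which is the date termination becomes effective.

2026/09/30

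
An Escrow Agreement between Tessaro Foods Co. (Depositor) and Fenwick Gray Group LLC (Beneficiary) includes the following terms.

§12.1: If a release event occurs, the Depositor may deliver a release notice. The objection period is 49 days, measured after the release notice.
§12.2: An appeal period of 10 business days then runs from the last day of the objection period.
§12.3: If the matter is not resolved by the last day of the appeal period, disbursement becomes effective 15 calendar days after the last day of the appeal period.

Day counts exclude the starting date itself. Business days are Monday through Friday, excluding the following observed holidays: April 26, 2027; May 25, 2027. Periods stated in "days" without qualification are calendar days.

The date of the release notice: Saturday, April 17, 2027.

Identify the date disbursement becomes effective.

The last day of the objection period: April 17, 2027 + 49 days = June 5, 2027.
From Saturday, June 5, 2027, 10 business days (Jun 7, Jun 8, Jun 9, Jun 10, Jun 11, Jun 14, Jun 15, Jun 16, Jun 17, Jun 18, skipping weekends) brings us to Friday, June 18, 2027, which is the last day of the appeal period.
The date disbursement becomes effective: 15 calendar days after June 18, 2027 is July 3, 2027.

July 3, 2027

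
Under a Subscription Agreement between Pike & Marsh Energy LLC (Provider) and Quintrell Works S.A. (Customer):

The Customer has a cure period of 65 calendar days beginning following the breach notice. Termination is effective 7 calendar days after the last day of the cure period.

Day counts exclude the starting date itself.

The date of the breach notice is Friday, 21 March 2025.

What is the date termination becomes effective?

1 June 2025

The last day of the cure period: 21 March 2025 + 65 days = 25 May 2025.
The date termination becomes effective: 7 calendar days after 25 May 2025 is 1 June 2025.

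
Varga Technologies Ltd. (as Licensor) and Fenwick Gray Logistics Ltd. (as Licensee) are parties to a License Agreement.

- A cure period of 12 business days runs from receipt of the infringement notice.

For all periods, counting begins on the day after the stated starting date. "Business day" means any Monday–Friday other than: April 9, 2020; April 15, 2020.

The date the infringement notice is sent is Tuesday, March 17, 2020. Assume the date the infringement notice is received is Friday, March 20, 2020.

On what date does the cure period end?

From Friday, March 20, 2020, 12 business days (Mar 23, Mar 24, Mar 25, Mar 26, …, Apr 3, Apr 6, Apr 7, skipping weekends) brings us to Tuesday, April 7, 2020, which is the last day of the cure period.

April 7, 2020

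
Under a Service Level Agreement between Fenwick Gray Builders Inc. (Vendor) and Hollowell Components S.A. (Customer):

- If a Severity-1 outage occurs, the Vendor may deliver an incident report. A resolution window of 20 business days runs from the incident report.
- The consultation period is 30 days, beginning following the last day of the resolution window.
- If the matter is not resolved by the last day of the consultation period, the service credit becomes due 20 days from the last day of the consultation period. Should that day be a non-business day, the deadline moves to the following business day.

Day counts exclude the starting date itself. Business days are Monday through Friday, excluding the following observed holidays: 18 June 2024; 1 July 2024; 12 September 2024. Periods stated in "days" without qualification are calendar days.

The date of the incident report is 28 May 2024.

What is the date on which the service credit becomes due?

From Tuesday, 28 May 2024, 20 business days (May 29, May 30, May 31, Jun 3, …, Jun 24, Jun 25, Jun 26, skipping weekends and the listed holiday on Jun 18) brings us to Wednesday, 26 June 2024, which is the last day of the resolution window.
Adding 30 calendar days to 26 June 2024 gives 26 July 2024, which is the last day of the consultation period.
The date on which the service credit becomes due: 20 calendar days after 26 July 2024 is 15 August 2024. 15 August 2024 is a Thursday and is not a listed holiday, so no roll-forward applies.

15 August 2024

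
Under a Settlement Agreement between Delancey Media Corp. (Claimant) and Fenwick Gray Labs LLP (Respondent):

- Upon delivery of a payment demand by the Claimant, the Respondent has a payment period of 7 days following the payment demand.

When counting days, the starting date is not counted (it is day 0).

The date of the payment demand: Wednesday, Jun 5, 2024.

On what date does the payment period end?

The last day of the payment period: 7 calendar days after Jun 5, 2024 is Jun 12, 2024.

Jun 12, 2024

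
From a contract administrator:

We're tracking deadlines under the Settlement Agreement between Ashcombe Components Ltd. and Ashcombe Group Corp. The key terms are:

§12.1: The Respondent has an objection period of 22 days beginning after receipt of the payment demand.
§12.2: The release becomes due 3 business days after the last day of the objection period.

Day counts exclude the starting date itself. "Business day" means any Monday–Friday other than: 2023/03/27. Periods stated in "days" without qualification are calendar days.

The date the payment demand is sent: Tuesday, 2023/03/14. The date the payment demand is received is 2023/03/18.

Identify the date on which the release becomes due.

The last day of the objection period: 22 calendar days after 2023/03/18 is 2023/04/09.
The date on which the release becomes due: 3 business days after Sunday, 2023/04/09, skipping weekends — Apr 10, Apr 11, Apr 12 — lands on Wednesday, 2023/04/12.

2023/04/12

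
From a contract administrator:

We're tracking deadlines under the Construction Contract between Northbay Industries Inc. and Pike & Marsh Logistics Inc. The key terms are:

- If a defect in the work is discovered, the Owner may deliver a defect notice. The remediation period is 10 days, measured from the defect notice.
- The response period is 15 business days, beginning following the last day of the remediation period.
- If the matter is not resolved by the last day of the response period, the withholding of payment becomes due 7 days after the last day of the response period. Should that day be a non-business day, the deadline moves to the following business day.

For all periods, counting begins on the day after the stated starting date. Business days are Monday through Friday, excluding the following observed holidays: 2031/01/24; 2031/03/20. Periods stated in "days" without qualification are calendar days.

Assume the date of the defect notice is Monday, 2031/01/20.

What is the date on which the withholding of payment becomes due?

Adding 10 calendar days to 2031/01/20 gives 2031/01/30, which is the last day of the remediation period.
The last day of the response period: 15 business days after Thursday, 2031/01/30, skipping weekends — Jan 31, Feb 3, Feb 4, Feb 5, …, Feb 18, Feb 19, Feb 20 — lands on Thursday, 2031/02/20.
The date on which the withholding of payment becomes due: 7 calendar days after 2031/02/20 is 2031/02/27. 2031/02/27 is a Thursday and is not a listed holiday, so no roll-forward applies.

2031/02/27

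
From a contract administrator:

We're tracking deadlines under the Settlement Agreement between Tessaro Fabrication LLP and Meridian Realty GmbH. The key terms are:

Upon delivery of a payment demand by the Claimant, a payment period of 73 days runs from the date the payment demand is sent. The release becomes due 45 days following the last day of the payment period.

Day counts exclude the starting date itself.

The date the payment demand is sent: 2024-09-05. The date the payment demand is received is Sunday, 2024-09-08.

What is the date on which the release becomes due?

The last day of the payment period: 73 calendar days after 2024-09-05 is 2024-11-17.
Adding 45 calendar days to 2024-11-17 gives 2025-01-01, which is the date on which the release becomes due.

2025-01-01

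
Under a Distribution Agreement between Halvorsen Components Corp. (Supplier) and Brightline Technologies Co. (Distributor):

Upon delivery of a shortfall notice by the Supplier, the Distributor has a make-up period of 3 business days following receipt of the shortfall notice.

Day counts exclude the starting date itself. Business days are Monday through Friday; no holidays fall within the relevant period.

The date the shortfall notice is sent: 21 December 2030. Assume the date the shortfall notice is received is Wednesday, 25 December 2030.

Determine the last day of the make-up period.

The last day of the make-up period: 3 business days after Wednesday, 25 December 2030, skipping weekends — Dec 26, Dec 27, Dec 30 — lands on Monday, 30 December 2030.

30 December 2030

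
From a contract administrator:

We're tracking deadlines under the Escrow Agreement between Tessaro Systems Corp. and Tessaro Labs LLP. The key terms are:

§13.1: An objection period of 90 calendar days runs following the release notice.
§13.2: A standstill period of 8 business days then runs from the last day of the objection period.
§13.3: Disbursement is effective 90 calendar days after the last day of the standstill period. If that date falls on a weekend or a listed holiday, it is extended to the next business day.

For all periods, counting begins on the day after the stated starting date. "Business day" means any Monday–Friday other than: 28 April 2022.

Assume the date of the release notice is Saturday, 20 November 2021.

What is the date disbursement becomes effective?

The last day of the objection period: 90 calendar days after 20 November 2021 is 18 February 2022.
From Friday, 18 February 2022, 8 business days (Feb 21, Feb 22, Feb 23, Feb 24, Feb 25, Feb 28, Mar 1, Mar 2, skipping weekends) brings us to Wednesday, 2 March 2022, which is the last day of the standstill period.
Adding 90 calendar days to 2 March 2022 gives 31 May 2022, which is the date disbursement becomes effective. 31 May 2022 is a Tuesday and is not a listed holiday, so no roll-forward applies.

31 May 2022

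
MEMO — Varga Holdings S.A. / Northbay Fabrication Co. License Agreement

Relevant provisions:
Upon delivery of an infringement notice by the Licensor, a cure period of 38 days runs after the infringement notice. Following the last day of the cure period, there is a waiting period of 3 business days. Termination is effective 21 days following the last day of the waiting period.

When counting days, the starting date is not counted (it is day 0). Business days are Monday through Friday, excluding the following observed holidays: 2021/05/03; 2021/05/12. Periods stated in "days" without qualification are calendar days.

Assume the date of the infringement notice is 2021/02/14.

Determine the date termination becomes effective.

Adding 38 calendar days to 2021/02/14 gives 2021/03/24, which is the last day of the cure period.
The last day of the waiting period: counting 3 business days from Wednesday, 2021/03/24 (Mar 25, Mar 26, Mar 29, skipping weekends) reaches Monday, 2021/03/29.
The date termination becomes effective: 21 calendar days after 2021/03/29 is 2021/04/19.

2021/04/19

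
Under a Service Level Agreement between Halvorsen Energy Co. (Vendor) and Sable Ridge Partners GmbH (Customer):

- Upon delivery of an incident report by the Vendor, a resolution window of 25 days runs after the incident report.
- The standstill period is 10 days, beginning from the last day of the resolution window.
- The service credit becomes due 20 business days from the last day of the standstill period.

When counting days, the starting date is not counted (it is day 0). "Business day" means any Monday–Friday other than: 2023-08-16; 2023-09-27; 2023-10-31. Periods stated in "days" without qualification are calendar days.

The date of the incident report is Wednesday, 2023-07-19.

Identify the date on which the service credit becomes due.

2023-09-20

Adding 25 calendar days to 2023-07-19 gives 2023-08-13, which is the last day of the resolution window.
The last day of the standstill period: 10 calendar days after 2023-08-13 is 2023-08-23.
From Wednesday, 2023-08-23, 20 business days (Aug 24, Aug 25, Aug 28, Aug 29, …, Sep 18, Sep 19, Sep 20, skipping weekends) brings us to Wednesday, 2023-09-20, which is the date on which the service credit becomes due.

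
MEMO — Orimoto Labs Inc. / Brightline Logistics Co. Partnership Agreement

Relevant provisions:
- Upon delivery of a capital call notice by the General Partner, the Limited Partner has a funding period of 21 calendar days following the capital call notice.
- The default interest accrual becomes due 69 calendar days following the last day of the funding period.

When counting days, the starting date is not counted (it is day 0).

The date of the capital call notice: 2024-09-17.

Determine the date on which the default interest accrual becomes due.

The last day of the funding period: 2024-09-17 + 21 days = 2024-10-08.
Adding 69 calendar days to 2024-10-08 gives 2024-12-16, which is the date on which the default interest accrual becomes due.

2024-12-16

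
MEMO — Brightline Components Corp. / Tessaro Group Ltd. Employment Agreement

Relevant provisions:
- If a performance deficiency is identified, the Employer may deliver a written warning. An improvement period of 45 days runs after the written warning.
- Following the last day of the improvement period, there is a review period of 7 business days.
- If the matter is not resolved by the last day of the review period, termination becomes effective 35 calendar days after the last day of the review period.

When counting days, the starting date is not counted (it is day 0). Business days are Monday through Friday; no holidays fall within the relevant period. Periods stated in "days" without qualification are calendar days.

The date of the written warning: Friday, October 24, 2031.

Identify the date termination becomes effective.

January 21, 2032

The last day of the improvement period: October 24, 2031 + 45 days = December 8, 2031.
From Monday, December 8, 2031, 7 business days (Dec 9, Dec 10, Dec 11, Dec 12, Dec 15, Dec 16, Dec 17, skipping weekends) brings us to Wednesday, December 17, 2031, which is the last day of the review period.
The date termination becomes effective: 35 calendar days after December 17, 2031 is January 21, 2032.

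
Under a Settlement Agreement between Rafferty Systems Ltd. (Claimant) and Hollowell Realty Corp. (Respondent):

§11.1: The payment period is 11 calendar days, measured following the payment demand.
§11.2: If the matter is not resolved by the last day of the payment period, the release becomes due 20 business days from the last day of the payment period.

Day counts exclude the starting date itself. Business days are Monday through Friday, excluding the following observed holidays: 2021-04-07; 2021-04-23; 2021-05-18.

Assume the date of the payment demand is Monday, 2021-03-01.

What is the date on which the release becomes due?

The last day of the payment period: 2021-03-01 + 11 days = 2021-03-12.
The date on which the release becomes due: counting 20 business days from Friday, 2021-03-12 (Mar 15, Mar 16, Mar 17, Mar 18, …, Apr 8, Apr 9, Apr 12, skipping weekends and the listed holiday on Apr 7) reaches Monday, 2021-04-12.

2021-04-12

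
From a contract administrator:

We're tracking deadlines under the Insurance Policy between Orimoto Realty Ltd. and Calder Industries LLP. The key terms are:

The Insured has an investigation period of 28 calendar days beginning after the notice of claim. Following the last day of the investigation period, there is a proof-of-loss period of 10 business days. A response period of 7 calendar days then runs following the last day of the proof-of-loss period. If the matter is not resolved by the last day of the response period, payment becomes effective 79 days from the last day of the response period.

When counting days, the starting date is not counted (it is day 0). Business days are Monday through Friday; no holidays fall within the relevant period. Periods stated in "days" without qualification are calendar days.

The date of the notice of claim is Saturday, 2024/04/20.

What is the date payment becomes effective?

Adding 28 calendar days to 2024/04/20 gives 2024/05/18, which is the last day of the investigation period.
The last day of the proof-of-loss period: 10 business days after Saturday, 2024/05/18, skipping weekends — May 20, May 21, May 22, May 23, May 24, May 27, May 28, May 29, May 30, May 31 — lands on Friday, 2024/05/31.
The last day of the response period: 7 calendar days after 2024/05/31 is 2024/06/07.
Adding 79 calendar days to 2024/06/07 gives 2024/08/25, which is the date payment becomes effective.

2024/08/25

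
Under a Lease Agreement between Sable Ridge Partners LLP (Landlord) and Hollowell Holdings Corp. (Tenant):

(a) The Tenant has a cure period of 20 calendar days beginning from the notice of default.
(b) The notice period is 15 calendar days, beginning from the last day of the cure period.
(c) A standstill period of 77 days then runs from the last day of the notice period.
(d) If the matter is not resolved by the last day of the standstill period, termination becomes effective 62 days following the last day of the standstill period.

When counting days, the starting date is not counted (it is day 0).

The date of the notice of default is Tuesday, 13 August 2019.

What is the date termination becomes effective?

3 February 2020

The last day of the cure period: 20 calendar days after 13 August 2019 is 2 September 2019.
Adding 15 calendar days to 2 September 2019 gives 17 September 2019, which is the last day of the notice period.
The last day of the standstill period: 77 calendar days after 17 September 2019 is 3 December 2019.
The date termination becomes effective: 62 calendar days after 3 December 2019 is 3 February 2020.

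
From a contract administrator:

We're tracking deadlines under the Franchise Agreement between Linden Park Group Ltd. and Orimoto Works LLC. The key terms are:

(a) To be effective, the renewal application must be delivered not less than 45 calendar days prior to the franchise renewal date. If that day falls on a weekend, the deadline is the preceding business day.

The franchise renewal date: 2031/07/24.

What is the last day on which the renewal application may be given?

2031/07/24 minus 45 days is 2031/06/09. That is a Monday, so no adjustment is needed.

2031/06/09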